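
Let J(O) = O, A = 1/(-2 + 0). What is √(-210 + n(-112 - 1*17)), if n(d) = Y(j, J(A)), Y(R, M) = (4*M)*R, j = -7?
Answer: 14*I ≈ 14.0*I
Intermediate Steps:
A = -½ (A = 1/(-2) = -½ ≈ -0.50000)
Y(R, M) = 4*M*R
n(d) = 14 (n(d) = 4*(-½)*(-7) = 14)
√(-210 + n(-112 - 1*17)) = √(-210 + 14) = √(-196) = 14*I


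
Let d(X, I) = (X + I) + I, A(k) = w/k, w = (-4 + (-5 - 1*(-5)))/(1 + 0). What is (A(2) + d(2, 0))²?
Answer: 0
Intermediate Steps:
w = -4 (w = (-4 + (-5 + 5))/1 = (-4 + 0)*1 = -4*1 = -4)
A(k) = -4/k
d(X, I) = X + 2*I (d(X, I) = (I + X) + I = X + 2*I)
(A(2) + d(2, 0))² = (-4/2 + (2 + 2*0))² = (-4*½ + (2 + 0))² = (-2 + 2)² = 0² = 0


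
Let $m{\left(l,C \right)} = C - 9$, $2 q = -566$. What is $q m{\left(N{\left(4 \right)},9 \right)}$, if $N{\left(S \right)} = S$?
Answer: $0$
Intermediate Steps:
$q = -283$ ($q = \frac{1}{2} \left(-566\right) = -283$)
$m{\left(l,C \right)} = -9 + C$
$q m{\left(N{\left(4 \right)},9 \right)} = - 283 \left(-9 + 9\right) = \left(-283\right) 0 = 0$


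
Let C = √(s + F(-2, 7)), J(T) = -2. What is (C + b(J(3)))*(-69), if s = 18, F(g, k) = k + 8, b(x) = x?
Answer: 138 - 69*√33 ≈ -258.38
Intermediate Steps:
F(g, k) = 8 + k
C = √33 (C = √(18 + (8 + 7)) = √(18 + 15) = √33 ≈ 5.7446)
(C + b(J(3)))*(-69) = (√33 - 2)*(-69) = (-2 + √33)*(-69) = 138 - 69*√33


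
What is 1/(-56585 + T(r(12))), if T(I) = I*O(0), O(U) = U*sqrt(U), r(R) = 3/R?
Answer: -1/56585 ≈ -1.7673e-5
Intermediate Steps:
O(U) = U**(3/2)
T(I) = 0 (T(I) = I*0**(3/2) = I*0 = 0)
1/(-56585 + T(r(12))) = 1/(-56585 + 0) = 1/(-56585) = -1/56585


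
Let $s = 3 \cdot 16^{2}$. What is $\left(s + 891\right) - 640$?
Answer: $1019$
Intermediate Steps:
$s = 768$ ($s = 3 \cdot 256 = 768$)
$\left(s + 891\right) - 640 = \left(768 + 891\right) - 640 = 1659 - 640 = 1019$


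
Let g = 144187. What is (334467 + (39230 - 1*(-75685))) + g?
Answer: 593569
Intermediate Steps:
(334467 + (39230 - 1*(-75685))) + g = (334467 + (39230 - 1*(-75685))) + 144187 = (334467 + (39230 + 75685)) + 144187 = (334467 + 114915) + 144187 = 449382 + 144187 = 593569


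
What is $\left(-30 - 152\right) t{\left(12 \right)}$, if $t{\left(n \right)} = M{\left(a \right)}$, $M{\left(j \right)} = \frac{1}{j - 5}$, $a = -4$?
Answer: $\frac{182}{9} \approx 20.222$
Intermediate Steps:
$M{\left(j \right)} = \frac{1}{-5 + j}$
$t{\left(n \right)} = - \frac{1}{9}$ ($t{\left(n \right)} = \frac{1}{-5 - 4} = \frac{1}{-9} = - \frac{1}{9}$)
$\left(-30 - 152\right) t{\left(12 \right)} = \left(-30 - 152\right) \left(- \frac{1}{9}\right) = \left(-182\right) \left(- \frac{1}{9}\right) = \frac{182}{9}$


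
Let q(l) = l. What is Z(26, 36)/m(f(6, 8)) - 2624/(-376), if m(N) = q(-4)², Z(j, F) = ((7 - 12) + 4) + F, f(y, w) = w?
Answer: 6893/752 ≈ 9.1662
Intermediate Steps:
Z(j, F) = -1 + F (Z(j, F) = (-5 + 4) + F = -1 + F)
m(N) = 16 (m(N) = (-4)² = 16)
Z(26, 36)/m(f(6, 8)) - 2624/(-376) = (-1 + 36)/16 - 2624/(-376) = 35*(1/16) - 2624*(-1/376) = 35/16 + 328/47 = 6893/752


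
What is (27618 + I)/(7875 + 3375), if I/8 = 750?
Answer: 5603/1875 ≈ 2.9883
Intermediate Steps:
I = 6000 (I = 8*750 = 6000)
(27618 + I)/(7875 + 3375) = (27618 + 6000)/(7875 + 3375) = 33618/11250 = 33618*(1/11250) = 5603/1875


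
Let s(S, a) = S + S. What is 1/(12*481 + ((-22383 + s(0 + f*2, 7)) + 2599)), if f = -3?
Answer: -1/14024 ≈ -7.1306e-5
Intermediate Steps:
s(S, a) = 2*S
1/(12*481 + ((-22383 + s(0 + f*2, 7)) + 2599)) = 1/(12*481 + ((-22383 + 2*(0 - 3*2)) + 2599)) = 1/(5772 + ((-22383 + 2*(0 - 6)) + 2599)) = 1/(5772 + ((-22383 + 2*(-6)) + 2599)) = 1/(5772 + ((-22383 - 12) + 2599)) = 1/(5772 + (-22395 + 2599)) = 1/(5772 - 19796) = 1/(-14024) = -1/14024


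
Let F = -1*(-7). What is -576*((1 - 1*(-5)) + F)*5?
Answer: -37440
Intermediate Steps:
F = 7
-576*((1 - 1*(-5)) + F)*5 = -576*((1 - 1*(-5)) + 7)*5 = -576*((1 + 5) + 7)*5 = -576*(6 + 7)*5 = -7488*5 = -576*65 = -37440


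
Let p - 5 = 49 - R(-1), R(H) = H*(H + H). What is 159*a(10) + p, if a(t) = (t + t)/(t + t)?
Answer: 211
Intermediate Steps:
R(H) = 2*H² (R(H) = H*(2*H) = 2*H²)
p = 52 (p = 5 + (49 - 2*(-1)²) = 5 + (49 - 2) = 5 + 47 = 52)
a(t) = 1 (a(t) = (2*t)/((2*t)) = (2*t)*(1/(2*t)) = 1)
159*a(10) + p = 159*1 + 52 = 159 + 52 = 211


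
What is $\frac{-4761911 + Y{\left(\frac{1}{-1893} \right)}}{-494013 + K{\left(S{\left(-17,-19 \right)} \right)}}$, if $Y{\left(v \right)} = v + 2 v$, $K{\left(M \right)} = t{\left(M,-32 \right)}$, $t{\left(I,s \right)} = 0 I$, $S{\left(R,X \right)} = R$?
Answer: $\frac{77045278}{7992877} \approx 9.6392$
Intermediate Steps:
$t{\left(I,s \right)} = 0$
$K{\left(M \right)} = 0$
$Y{\left(v \right)} = 3 v$
$\frac{-4761911 + Y{\left(\frac{1}{-1893} \right)}}{-494013 + K{\left(S{\left(-17,-19 \right)} \right)}} = \frac{-4761911 + \frac{3}{-1893}}{-494013 + 0} = \frac{-4761911 + 3 \left(- \frac{1}{1893}\right)}{-494013} = \left(-4761911 - \frac{1}{631}\right) \left(- \frac{1}{494013}\right) = \left(- \frac{3004765842}{631}\right) \left(- \frac{1}{494013}\right) = \frac{77045278}{7992877}$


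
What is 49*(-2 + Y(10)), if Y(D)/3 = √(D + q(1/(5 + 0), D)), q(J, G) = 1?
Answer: -98 + 147*√11 ≈ 389.54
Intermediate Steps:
Y(D) = 3*√(1 + D) (Y(D) = 3*√(D + 1) = 3*√(1 + D))
49*(-2 + Y(10)) = 49*(-2 + 3*√(1 + 10)) = 49*(-2 + 3*√11) = -98 + 147*√11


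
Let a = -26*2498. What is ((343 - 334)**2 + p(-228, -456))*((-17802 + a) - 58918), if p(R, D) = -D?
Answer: -76075716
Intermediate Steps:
a = -64948
((343 - 334)**2 + p(-228, -456))*((-17802 + a) - 58918) = ((343 - 334)**2 - 1*(-456))*((-17802 - 64948) - 58918) = (9**2 + 456)*(-82750 - 58918) = (81 + 456)*(-141668) = 537*(-141668) = -76075716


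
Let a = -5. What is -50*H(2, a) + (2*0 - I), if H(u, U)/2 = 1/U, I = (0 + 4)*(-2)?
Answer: 28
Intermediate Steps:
I = -8 (I = 4*(-2) = -8)
H(u, U) = 2/U
-50*H(2, a) + (2*0 - I) = -100/(-5) + (2*0 - 1*(-8)) = -100*(-1)/5 + (0 + 8) = -50*(-⅖) + 8 = 20 + 8 = 28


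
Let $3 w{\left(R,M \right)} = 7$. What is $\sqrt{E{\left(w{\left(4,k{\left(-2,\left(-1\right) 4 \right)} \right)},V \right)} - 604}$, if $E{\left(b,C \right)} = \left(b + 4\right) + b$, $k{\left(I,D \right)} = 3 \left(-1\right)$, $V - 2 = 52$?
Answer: $\frac{i \sqrt{5358}}{3} \approx 24.399 i$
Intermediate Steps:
$V = 54$ ($V = 2 + 52 = 54$)
$k{\left(I,D \right)} = -3$
$w{\left(R,M \right)} = \frac{7}{3}$ ($w{\left(R,M \right)} = \frac{1}{3} \cdot 7 = \frac{7}{3}$)
$E{\left(b,C \right)} = 4 + 2 b$ ($E{\left(b,C \right)} = \left(4 + b\right) + b = 4 + 2 b$)
$\sqrt{E{\left(w{\left(4,k{\left(-2,\left(-1\right) 4 \right)} \right)},V \right)} - 604} = \sqrt{\left(4 + 2 \cdot \frac{7}{3}\right) - 604} = \sqrt{\left(4 + \frac{14}{3}\right) - 604} = \sqrt{\frac{26}{3} - 604} = \sqrt{- \frac{1786}{3}} = \frac{i \sqrt{5358}}{3}$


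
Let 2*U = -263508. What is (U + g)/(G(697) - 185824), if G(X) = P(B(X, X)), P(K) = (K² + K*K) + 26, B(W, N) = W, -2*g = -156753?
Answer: -7117/104776 ≈ -0.067926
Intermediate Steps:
g = 156753/2 (g = -½*(-156753) = 156753/2 ≈ 78377.)
P(K) = 26 + 2*K² (P(K) = (K² + K²) + 26 = 2*K² + 26 = 26 + 2*K²)
U = -131754 (U = (½)*(-263508) = -131754)
G(X) = 26 + 2*X²
(U + g)/(G(697) - 185824) = (-131754 + 156753/2)/((26 + 2*697²) - 185824) = -106755/(2*((26 + 2*485809) - 185824)) = -106755/(2*((26 + 971618) - 185824)) = -106755/(2*(971644 - 185824)) = -106755/2/785820 = -106755/2*1/785820 = -7117/104776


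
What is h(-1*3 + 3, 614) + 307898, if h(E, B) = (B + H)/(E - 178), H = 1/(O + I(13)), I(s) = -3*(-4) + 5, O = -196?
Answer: 9810136171/31862 ≈ 3.0789e+5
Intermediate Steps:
I(s) = 17 (I(s) = 12 + 5 = 17)
H = -1/179 (H = 1/(-196 + 17) = 1/(-179) = -1/179 ≈ -0.0055866)
h(E, B) = (-1/179 + B)/(-178 + E) (h(E, B) = (B - 1/179)/(E - 178) = (-1/179 + B)/(-178 + E))
h(-1*3 + 3, 614) + 307898 = (-1/179 + 614)/(-178 + (-1*3 + 3)) + 307898 = (109905/179)/(-178 + (-3 + 3)) + 307898 = (109905/179)/(-178 + 0) + 307898 = (109905/179)/(-178) + 307898 = -1/178*109905/179 + 307898 = -109905/31862 + 307898 = 9810136171/31862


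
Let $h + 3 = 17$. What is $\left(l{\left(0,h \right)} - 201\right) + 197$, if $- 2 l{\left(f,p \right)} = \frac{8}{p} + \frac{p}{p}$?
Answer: $- \frac{67}{14} \approx -4.7857$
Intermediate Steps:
$h = 14$ ($h = -3 + 17 = 14$)
$l{\left(f,p \right)} = - \frac{1}{2} - \frac{4}{p}$ ($l{\left(f,p \right)} = - \frac{\frac{8}{p} + \frac{p}{p}}{2} = - \frac{\frac{8}{p} + 1}{2} = - \frac{1 + \frac{8}{p}}{2} = - \frac{1}{2} - \frac{4}{p}$)
$\left(l{\left(0,h \right)} - 201\right) + 197 = \left(\frac{-8 - 14}{2 \cdot 14} - 201\right) + 197 = \left(\frac{1}{2} \cdot \frac{1}{14} \left(-8 - 14\right) - 201\right) + 197 = \left(\frac{1}{2} \cdot \frac{1}{14} \left(-22\right) - 201\right) + 197 = \left(- \frac{11}{14} - 201\right) + 197 = - \frac{2825}{14} + 197 = - \frac{67}{14}$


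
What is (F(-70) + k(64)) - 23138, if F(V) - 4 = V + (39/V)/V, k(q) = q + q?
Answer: -113072361/4900 ≈ -23076.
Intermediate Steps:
k(q) = 2*q
F(V) = 4 + V + 39/V² (F(V) = 4 + (V + (39/V)/V) = 4 + (V + 39/V²) = 4 + V + 39/V²)
(F(-70) + k(64)) - 23138 = ((4 - 70 + 39/(-70)²) + 2*64) - 23138 = ((4 - 70 + 39*(1/4900)) + 128) - 23138 = ((4 - 70 + 39/4900) + 128) - 23138 = (-323361/4900 + 128) - 23138 = 303839/4900 - 23138 = -113072361/4900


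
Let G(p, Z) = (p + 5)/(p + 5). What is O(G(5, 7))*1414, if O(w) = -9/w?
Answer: -12726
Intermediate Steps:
G(p, Z) = 1 (G(p, Z) = (5 + p)/(5 + p) = 1)
O(G(5, 7))*1414 = -9/1*1414 = -9*1*1414 = -9*1414 = -12726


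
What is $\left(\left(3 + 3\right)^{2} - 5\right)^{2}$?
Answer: $961$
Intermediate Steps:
$\left(\left(3 + 3\right)^{2} - 5\right)^{2} = \left(6^{2} - 5\right)^{2} = \left(36 - 5\right)^{2} = 31^{2} = 961$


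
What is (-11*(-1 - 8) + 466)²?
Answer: 319225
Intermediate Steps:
(-11*(-1 - 8) + 466)² = (-11*(-9) + 466)² = (99 + 466)² = 565² = 319225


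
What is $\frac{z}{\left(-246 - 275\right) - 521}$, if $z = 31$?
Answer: $- \frac{31}{1042} \approx -0.02975$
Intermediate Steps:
$\frac{z}{\left(-246 - 275\right) - 521} = \frac{1}{\left(-246 - 275\right) - 521} \cdot 31 = \frac{1}{-521 - 521} \cdot 31 = \frac{1}{-1042} \cdot 31 = \left(- \frac{1}{1042}\right) 31 = - \frac{31}{1042}$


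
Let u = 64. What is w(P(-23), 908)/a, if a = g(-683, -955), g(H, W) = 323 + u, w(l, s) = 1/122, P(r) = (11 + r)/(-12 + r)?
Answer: 1/47214 ≈ 2.1180e-5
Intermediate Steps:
P(r) = (11 + r)/(-12 + r)
w(l, s) = 1/122
g(H, W) = 387 (g(H, W) = 323 + 64 = 387)
a = 387
w(P(-23), 908)/a = (1/122)/387 = (1/122)*(1/387) = 1/47214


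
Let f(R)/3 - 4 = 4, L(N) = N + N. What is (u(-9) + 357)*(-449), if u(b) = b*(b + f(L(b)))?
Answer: -99678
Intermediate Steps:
L(N) = 2*N
f(R) = 24 (f(R) = 12 + 3*4 = 12 + 12 = 24)
u(b) = b*(24 + b) (u(b) = b*(b + 24) = b*(24 + b))
(u(-9) + 357)*(-449) = (-9*(24 - 9) + 357)*(-449) = (-9*15 + 357)*(-449) = (-135 + 357)*(-449) = 222*(-449) = -99678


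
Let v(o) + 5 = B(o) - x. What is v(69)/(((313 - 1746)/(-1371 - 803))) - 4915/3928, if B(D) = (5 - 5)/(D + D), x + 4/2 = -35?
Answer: 266219909/5628824 ≈ 47.296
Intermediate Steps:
x = -37 (x = -2 - 35 = -37)
B(D) = 0 (B(D) = 0/((2*D)) = 0*(1/(2*D)) = 0)
v(o) = 32 (v(o) = -5 + (0 - 1*(-37)) = -5 + (0 + 37) = -5 + 37 = 32)
v(69)/(((313 - 1746)/(-1371 - 803))) - 4915/3928 = 32/(((313 - 1746)/(-1371 - 803))) - 4915/3928 = 32/((-1433/(-2174))) - 4915*1/3928 = 32/((-1433*(-1/2174))) - 4915/3928 = 32/(1433/2174) - 4915/3928 = 32*(2174/1433) - 4915/3928 = 69568/1433 - 4915/3928 = 266219909/5628824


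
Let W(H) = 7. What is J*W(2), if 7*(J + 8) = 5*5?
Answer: -31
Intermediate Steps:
J = -31/7 (J = -8 + (5*5)/7 = -8 + (⅐)*25 = -8 + 25/7 = -31/7 ≈ -4.4286)
J*W(2) = -31/7*7 = -31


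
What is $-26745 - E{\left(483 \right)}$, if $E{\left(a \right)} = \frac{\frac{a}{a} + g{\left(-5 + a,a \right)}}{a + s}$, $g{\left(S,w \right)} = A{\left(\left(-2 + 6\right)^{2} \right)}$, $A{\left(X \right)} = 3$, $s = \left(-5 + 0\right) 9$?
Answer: $- \frac{5857157}{219} \approx -26745.0$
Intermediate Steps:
$s = -45$ ($s = \left(-5\right) 9 = -45$)
$g{\left(S,w \right)} = 3$
$E{\left(a \right)} = \frac{4}{-45 + a}$ ($E{\left(a \right)} = \frac{\frac{a}{a} + 3}{a - 45} = \frac{1 + 3}{-45 + a} = \frac{4}{-45 + a}$)
$-26745 - E{\left(483 \right)} = -26745 - \frac{4}{-45 + 483} = -26745 - \frac{4}{438} = -26745 - 4 \cdot \frac{1}{438} = -26745 - \frac{2}{219} = - \frac{5857157}{219}$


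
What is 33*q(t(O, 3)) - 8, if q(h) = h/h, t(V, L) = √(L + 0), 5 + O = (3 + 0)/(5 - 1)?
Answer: 25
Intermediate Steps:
O = -17/4 (O = -5 + (3 + 0)/(5 - 1) = -5 + 3/4 = -5 + 3*(¼) = -5 + ¾ = -17/4 ≈ -4.2500)
t(V, L) = √L
q(h) = 1
33*q(t(O, 3)) - 8 = 33*1 - 8 = 33 - 8 = 25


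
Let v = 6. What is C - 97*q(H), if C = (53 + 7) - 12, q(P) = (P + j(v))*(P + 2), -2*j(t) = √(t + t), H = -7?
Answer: -3347 - 485*√3 ≈ -4187.0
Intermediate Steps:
j(t) = -√2*√t/2 (j(t) = -√(t + t)/2 = -√2*√t/2)
q(P) = (2 + P)*(P - √3) (q(P) = (P - √2*√6/2)*(P + 2) = (P - √3)*(2 + P) = (2 + P)*(P - √3))
C = 48 (C = 60 - 12 = 48)
C - 97*q(H) = 48 - 97*((-7)² - 2*√3 + 2*(-7) - 1*(-7)*√3) = 48 - 97*(49 - 2*√3 - 14 + 7*√3) = 48 - 97*(35 + 5*√3) = 48 + (-3395 - 485*√3) = -3347 - 485*√3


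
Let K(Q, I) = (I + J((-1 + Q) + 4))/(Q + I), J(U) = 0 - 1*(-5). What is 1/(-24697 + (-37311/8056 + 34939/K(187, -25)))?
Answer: -40280/12394459367 ≈ -3.2498e-6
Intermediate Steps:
J(U) = 5 (J(U) = 0 + 5 = 5)
K(Q, I) = (5 + I)/(I + Q) (K(Q, I) = (I + 5)/(Q + I) = (5 + I)/(I + Q))
1/(-24697 + (-37311/8056 + 34939/K(187, -25))) = 1/(-24697 + (-37311/8056 + 34939/(((5 - 25)/(-25 + 187))))) = 1/(-24697 + (-37311*1/8056 + 34939/((-20/162)))) = 1/(-24697 + (-37311/8056 + 34939/(((1/162)*(-20))))) = 1/(-24697 + (-37311/8056 + 34939/(-10/81))) = 1/(-24697 + (-37311/8056 + 34939*(-81/10))) = 1/(-24697 + (-37311/8056 - 2830059/10)) = 1/(-24697 - 11399664207/40280) = 1/(-12394459367/40280) = -40280/12394459367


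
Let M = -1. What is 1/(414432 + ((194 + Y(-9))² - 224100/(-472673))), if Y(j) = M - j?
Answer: 472673/215177989928 ≈ 2.1967e-6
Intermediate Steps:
Y(j) = -1 - j
1/(414432 + ((194 + Y(-9))² - 224100/(-472673))) = 1/(414432 + ((194 + (-1 - 1*(-9)))² - 224100/(-472673))) = 1/(414432 + ((194 + (-1 + 9))² - 224100*(-1)/472673)) = 1/(414432 + ((194 + 8)² - 1*(-224100/472673))) = 1/(414432 + (202² + 224100/472673)) = 1/(414432 + (40804 + 224100/472673)) = 1/(414432 + 19287173192/472673) = 1/(215177989928/472673) = 472673/215177989928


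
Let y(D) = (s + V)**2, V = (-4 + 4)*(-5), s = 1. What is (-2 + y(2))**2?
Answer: 1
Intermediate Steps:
V = 0 (V = 0*(-5) = 0)
y(D) = 1 (y(D) = (1 + 0)**2 = 1**2 = 1)
(-2 + y(2))**2 = (-2 + 1)**2 = (-1)**2 = 1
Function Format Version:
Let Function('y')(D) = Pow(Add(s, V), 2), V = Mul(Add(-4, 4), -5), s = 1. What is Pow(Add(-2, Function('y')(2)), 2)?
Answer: 1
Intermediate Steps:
V = 0 (V = Mul(0, -5) = 0)
Function('y')(D) = 1 (Function('y')(D) = Pow(Add(1, 0), 2) = Pow(1, 2) = 1)
Pow(Add(-2, Function('y')(2)), 2) = Pow(Add(-2, 1), 2) = Pow(-1, 2) = 1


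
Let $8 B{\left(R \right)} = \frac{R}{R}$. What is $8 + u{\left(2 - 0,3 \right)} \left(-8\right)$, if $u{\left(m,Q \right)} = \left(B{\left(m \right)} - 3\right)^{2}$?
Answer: $- \frac{465}{8} \approx -58.125$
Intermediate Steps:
$B{\left(R \right)} = \frac{1}{8}$ ($B{\left(R \right)} = \frac{R \frac{1}{R}}{8} = \frac{1}{8} \cdot 1 = \frac{1}{8}$)
$u{\left(m,Q \right)} = \frac{529}{64}$ ($u{\left(m,Q \right)} = \left(\frac{1}{8} - 3\right)^{2} = \left(- \frac{23}{8}\right)^{2} = \frac{529}{64}$)
$8 + u{\left(2 - 0,3 \right)} \left(-8\right) = 8 + \frac{529}{64} \left(-8\right) = 8 - \frac{529}{8} = - \frac{465}{8}$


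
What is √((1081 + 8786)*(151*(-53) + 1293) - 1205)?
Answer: 5*I*√2648351 ≈ 8136.9*I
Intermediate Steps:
√((1081 + 8786)*(151*(-53) + 1293) - 1205) = √(9867*(-8003 + 1293) - 1205) = √(9867*(-6710) - 1205) = √(-66207570 - 1205) = √(-66208775) = 5*I*√2648351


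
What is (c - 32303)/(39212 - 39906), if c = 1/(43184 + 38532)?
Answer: 2639671947/56710904 ≈ 46.546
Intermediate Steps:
c = 1/81716 ≈ 1.2238e-5
(c - 32303)/(39212 - 39906) = (1/81716 - 32303)/(39212 - 39906) = -2639671947/81716/(-694) = -2639671947/81716*(-1/694) = 2639671947/56710904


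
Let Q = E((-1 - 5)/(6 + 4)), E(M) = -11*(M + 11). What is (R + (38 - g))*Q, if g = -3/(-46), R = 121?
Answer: -2090946/115 ≈ -18182.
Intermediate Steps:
E(M) = -121 - 11*M (E(M) = -11*(11 + M) = -121 - 11*M)
Q = -572/5 (Q = -121 - 11*(-1 - 5)/(6 + 4) = -121 - (-66)/10 = -121 - 11*(-3/5) = -121 + 33/5 = -572/5 ≈ -114.40)
g = 3/46 (g = -3*(-1/46) = 3/46 ≈ 0.065217)
(R + (38 - g))*Q = (121 + (38 - 1*3/46))*(-572/5) = (121 + (38 - 3/46))*(-572/5) = (121 + 1745/46)*(-572/5) = (7311/46)*(-572/5) = -2090946/115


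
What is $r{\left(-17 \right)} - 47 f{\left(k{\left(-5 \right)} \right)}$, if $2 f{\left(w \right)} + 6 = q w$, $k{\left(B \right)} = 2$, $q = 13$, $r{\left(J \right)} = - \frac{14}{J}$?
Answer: $- \frac{7976}{17} \approx -469.18$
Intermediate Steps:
$f{\left(w \right)} = -3 + \frac{13 w}{2}$
$r{\left(-17 \right)} - 47 f{\left(k{\left(-5 \right)} \right)} = - \frac{14}{-17} - 47 \left(-3 + \frac{13}{2} \cdot 2\right) = \left(-14\right) \left(- \frac{1}{17}\right) - 47 \left(-3 + 13\right) = \frac{14}{17} - 470 = - \frac{7976}{17}$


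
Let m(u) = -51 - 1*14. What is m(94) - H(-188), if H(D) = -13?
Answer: -52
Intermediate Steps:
m(u) = -65 (m(u) = -51 - 14 = -65)
m(94) - H(-188) = -65 - 1*(-13) = -65 + 13 = -52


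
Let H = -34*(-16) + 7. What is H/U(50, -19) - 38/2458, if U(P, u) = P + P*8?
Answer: 668629/553050 ≈ 1.2090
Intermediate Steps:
U(P, u) = 9*P (U(P, u) = P + 8*P = 9*P)
H = 551 (H = 544 + 7 = 551)
H/U(50, -19) - 38/2458 = 551/((9*50)) - 38/2458 = 551/450 - 38*1/2458 = 551*(1/450) - 19/1229 = 551/450 - 19/1229 = 668629/553050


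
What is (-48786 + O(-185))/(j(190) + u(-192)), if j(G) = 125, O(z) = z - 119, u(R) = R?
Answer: 49090/67 ≈ 732.69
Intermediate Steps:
O(z) = -119 + z
(-48786 + O(-185))/(j(190) + u(-192)) = (-48786 + (-119 - 185))/(125 - 192) = (-48786 - 304)/(-67) = -49090*(-1/67) = 49090/67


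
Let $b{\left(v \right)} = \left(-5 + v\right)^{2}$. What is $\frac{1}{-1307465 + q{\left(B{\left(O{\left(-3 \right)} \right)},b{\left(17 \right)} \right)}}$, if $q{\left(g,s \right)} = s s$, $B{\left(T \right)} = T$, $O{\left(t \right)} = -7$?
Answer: $- \frac{1}{1286729} \approx -7.7716 \cdot 10^{-7}$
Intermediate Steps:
$q{\left(g,s \right)} = s^{2}$
$\frac{1}{-1307465 + q{\left(B{\left(O{\left(-3 \right)} \right)},b{\left(17 \right)} \right)}} = \frac{1}{-1307465 + \left(\left(-5 + 17\right)^{2}\right)^{2}} = \frac{1}{-1307465 + \left(12^{2}\right)^{2}} = \frac{1}{-1307465 + 144^{2}} = \frac{1}{-1307465 + 20736} = \frac{1}{-1286729} = - \frac{1}{1286729}$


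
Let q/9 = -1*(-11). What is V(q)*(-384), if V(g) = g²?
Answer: -3763584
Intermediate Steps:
q = 99 (q = 9*(-1*(-11)) = 9*11 = 99)
V(q)*(-384) = 99²*(-384) = 9801*(-384) = -3763584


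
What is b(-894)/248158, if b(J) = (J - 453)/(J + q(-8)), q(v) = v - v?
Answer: 449/73951084 ≈ 6.0716e-6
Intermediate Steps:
q(v) = 0
b(J) = (-453 + J)/J (b(J) = (J - 453)/(J + 0) = (-453 + J)/J)
b(-894)/248158 = ((-453 - 894)/(-894))/248158 = -1/894*(-1347)*(1/248158) = (449/298)*(1/248158) = 449/73951084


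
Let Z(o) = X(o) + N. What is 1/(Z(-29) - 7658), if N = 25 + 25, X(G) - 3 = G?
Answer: -1/7634 ≈ -0.00013099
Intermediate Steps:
X(G) = 3 + G
N = 50
Z(o) = 53 + o (Z(o) = (3 + o) + 50 = 53 + o)
1/(Z(-29) - 7658) = 1/((53 - 29) - 7658) = 1/(24 - 7658) = 1/(-7634) = -1/7634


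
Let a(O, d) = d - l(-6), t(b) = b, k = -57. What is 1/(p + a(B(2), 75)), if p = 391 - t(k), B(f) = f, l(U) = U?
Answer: 1/529 ≈ 0.0018904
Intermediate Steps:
a(O, d) = 6 + d (a(O, d) = d - 1*(-6) = d + 6 = 6 + d)
p = 448 (p = 391 - 1*(-57) = 391 + 57 = 448)
1/(p + a(B(2), 75)) = 1/(448 + (6 + 75)) = 1/(448 + 81) = 1/529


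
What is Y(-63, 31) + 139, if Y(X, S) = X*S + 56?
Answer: -1758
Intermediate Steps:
Y(X, S) = 56 + S*X (Y(X, S) = S*X + 56 = 56 + S*X)
Y(-63, 31) + 139 = (56 + 31*(-63)) + 139 = (56 - 1953) + 139 = -1897 + 139 = -1758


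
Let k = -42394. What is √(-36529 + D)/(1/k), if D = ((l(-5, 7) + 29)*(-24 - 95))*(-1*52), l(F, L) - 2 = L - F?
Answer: -42394*√229555 ≈ -2.0312e+7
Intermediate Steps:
l(F, L) = 2 + L - F (l(F, L) = 2 + (L - F) = 2 + L - F)
D = 266084 (D = (((2 + 7 - 1*(-5)) + 29)*(-24 - 95))*(-1*52) = (((2 + 7 + 5) + 29)*(-119))*(-52) = ((14 + 29)*(-119))*(-52) = (43*(-119))*(-52) = -5117*(-52) = 266084)
√(-36529 + D)/(1/k) = √(-36529 + 266084)/(1/(-42394)) = √229555/(-1/42394) = √229555*(-42394) = -42394*√229555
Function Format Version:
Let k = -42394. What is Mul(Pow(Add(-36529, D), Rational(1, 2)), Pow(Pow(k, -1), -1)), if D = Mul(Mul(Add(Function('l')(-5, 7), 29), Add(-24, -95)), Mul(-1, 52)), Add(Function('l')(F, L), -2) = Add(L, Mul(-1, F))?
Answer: Mul(-42394, Pow(229555, Rational(1, 2))) ≈ -2.0312e+7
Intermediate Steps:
Function('l')(F, L) = Add(2, L, Mul(-1, F)) (Function('l')(F, L) = Add(2, Add(L, Mul(-1, F))) = Add(2, L, Mul(-1, F)))
D = 266084 (D = Mul(Mul(Add(Add(2, 7, Mul(-1, -5)), 29), Add(-24, -95)), Mul(-1, 52)) = Mul(Mul(Add(Add(2, 7, 5), 29), -119), -52) = Mul(Mul(Add(14, 29), -119), -52) = Mul(Mul(43, -119), -52) = Mul(-5117, -52) = 266084)
Mul(Pow(Add(-36529, D), Rational(1, 2)), Pow(Pow(k, -1), -1)) = Mul(Pow(Add(-36529, 266084), Rational(1, 2)), Pow(Pow(-42394, -1), -1)) = Mul(Pow(229555, Rational(1, 2)), Pow(Rational(-1, 42394), -1)) = Mul(Pow(229555, Rational(1, 2)), -42394) = Mul(-42394, Pow(229555, Rational(1, 2)))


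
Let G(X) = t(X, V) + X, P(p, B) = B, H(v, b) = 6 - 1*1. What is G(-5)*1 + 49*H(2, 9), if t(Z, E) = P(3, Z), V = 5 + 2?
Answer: 235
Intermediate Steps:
H(v, b) = 5 (H(v, b) = 6 - 1 = 5)
V = 7
t(Z, E) = Z
G(X) = 2*X (G(X) = X + X = 2*X)
G(-5)*1 + 49*H(2, 9) = (2*(-5))*1 + 49*5 = -10*1 + 245 = -10 + 245 = 235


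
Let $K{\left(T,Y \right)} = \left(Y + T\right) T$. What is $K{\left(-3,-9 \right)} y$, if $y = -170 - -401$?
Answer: $8316$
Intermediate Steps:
$K{\left(T,Y \right)} = T \left(T + Y\right)$ ($K{\left(T,Y \right)} = \left(T + Y\right) T = T \left(T + Y\right)$)
$y = 231$ ($y = -170 + 401 = 231$)
$K{\left(-3,-9 \right)} y = - 3 \left(-3 - 9\right) 231 = \left(-3\right) \left(-12\right) 231 = 36 \cdot 231 = 8316$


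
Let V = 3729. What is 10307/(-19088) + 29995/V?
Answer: 534109757/71179152 ≈ 7.5037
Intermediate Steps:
10307/(-19088) + 29995/V = 10307/(-19088) + 29995/3729 = 10307*(-1/19088) + 29995*(1/3729) = -10307/19088 + 29995/3729 = 534109757/71179152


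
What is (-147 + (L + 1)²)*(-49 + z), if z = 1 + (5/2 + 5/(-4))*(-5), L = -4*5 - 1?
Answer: -54901/4 ≈ -13725.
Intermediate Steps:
L = -21 (L = -20 - 1 = -21)
z = -21/4 (z = 1 + (5*(½) + 5*(-¼))*(-5) = 1 + (5/2 - 5/4)*(-5) = 1 + (5/4)*(-5) = 1 - 25/4 = -21/4 ≈ -5.2500)
(-147 + (L + 1)²)*(-49 + z) = (-147 + (-21 + 1)²)*(-49 - 21/4) = (-147 + (-20)²)*(-217/4) = (-147 + 400)*(-217/4) = 253*(-217/4) = -54901/4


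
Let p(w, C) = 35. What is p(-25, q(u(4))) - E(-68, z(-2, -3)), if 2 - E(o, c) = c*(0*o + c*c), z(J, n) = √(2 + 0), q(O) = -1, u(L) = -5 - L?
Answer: 33 + 2*√2 ≈ 35.828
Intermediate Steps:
z(J, n) = √2
E(o, c) = 2 - c³ (E(o, c) = 2 - c*(0*o + c*c) = 2 - c*(0 + c²) = 2 - c*c² = 2 - c³)
p(-25, q(u(4))) - E(-68, z(-2, -3)) = 35 - (2 - (√2)³) = 35 - (2 - 2*√2) = 35 + (-2 + 2*√2) = 33 + 2*√2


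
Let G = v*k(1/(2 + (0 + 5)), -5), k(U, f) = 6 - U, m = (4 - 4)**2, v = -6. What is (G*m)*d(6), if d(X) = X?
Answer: 0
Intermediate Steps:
m = 0 (m = 0**2 = 0)
G = -246/7 (G = -6*(6 - 1/(2 + (0 + 5))) = -6*(6 - 1/(2 + 5)) = -6*(6 - 1/7) = -6*41/7 = -246/7 ≈ -35.143)
(G*m)*d(6) = -246/7*0*6 = 0*6 = 0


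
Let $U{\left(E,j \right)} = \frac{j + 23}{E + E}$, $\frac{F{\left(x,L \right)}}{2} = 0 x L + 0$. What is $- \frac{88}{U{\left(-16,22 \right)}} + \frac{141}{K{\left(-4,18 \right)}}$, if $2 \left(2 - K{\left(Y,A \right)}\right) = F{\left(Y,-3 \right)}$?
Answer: $\frac{11977}{90} \approx 133.08$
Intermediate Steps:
$F{\left(x,L \right)} = 0$ ($F{\left(x,L \right)} = 2 \left(0 x L + 0\right) = 2 \left(0 L + 0\right) = 2 \left(0 + 0\right) = 2 \cdot 0 = 0$)
$K{\left(Y,A \right)} = 2$ ($K{\left(Y,A \right)} = 2 - 0 = 2 + 0 = 2$)
$U{\left(E,j \right)} = \frac{23 + j}{2 E}$
$- \frac{88}{U{\left(-16,22 \right)}} + \frac{141}{K{\left(-4,18 \right)}} = - \frac{88}{\frac{1}{2} \frac{1}{-16} \left(23 + 22\right)} + \frac{141}{2} = - \frac{88}{\frac{1}{2} \left(- \frac{1}{16}\right) 45} + 141 \cdot \frac{1}{2} = - \frac{88}{- \frac{45}{32}} + \frac{141}{2} = \left(-88\right) \left(- \frac{32}{45}\right) + \frac{141}{2} = \frac{2816}{45} + \frac{141}{2} = \frac{11977}{90}$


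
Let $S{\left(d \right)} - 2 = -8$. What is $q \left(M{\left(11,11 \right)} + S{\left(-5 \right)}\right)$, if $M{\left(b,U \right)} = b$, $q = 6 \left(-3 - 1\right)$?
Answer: $-120$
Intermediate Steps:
$S{\left(d \right)} = -6$ ($S{\left(d \right)} = 2 - 8 = -6$)
$q = -24$ ($q = 6 \left(-4\right) = -24$)
$q \left(M{\left(11,11 \right)} + S{\left(-5 \right)}\right) = - 24 \left(11 - 6\right) = \left(-24\right) 5 = -120$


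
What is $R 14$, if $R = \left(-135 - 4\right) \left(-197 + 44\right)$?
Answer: $297738$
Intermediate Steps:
$R = 21267$ ($R = \left(-139\right) \left(-153\right) = 21267$)
$R 14 = 21267 \cdot 14 = 297738$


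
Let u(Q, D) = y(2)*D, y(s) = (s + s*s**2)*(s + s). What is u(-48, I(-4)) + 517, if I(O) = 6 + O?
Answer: 597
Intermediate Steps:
y(s) = 2*s*(s + s**3) (y(s) = (s + s**3)*(2*s) = 2*s*(s + s**3))
u(Q, D) = 40*D (u(Q, D) = (2*2**2*(1 + 2**2))*D = (2*4*(1 + 4))*D = (2*4*5)*D = 40*D)
u(-48, I(-4)) + 517 = 40*(6 - 4) + 517 = 40*2 + 517 = 80 + 517 = 597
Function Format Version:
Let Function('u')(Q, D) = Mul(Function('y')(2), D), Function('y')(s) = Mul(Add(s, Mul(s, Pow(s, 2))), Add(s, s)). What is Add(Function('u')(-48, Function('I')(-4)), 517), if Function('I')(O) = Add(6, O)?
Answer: 597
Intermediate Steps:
Function('y')(s) = Mul(2, s, Add(s, Pow(s, 3))) (Function('y')(s) = Mul(Add(s, Pow(s, 3)), Mul(2, s)) = Mul(2, s, Add(s, Pow(s, 3))))
Function('u')(Q, D) = Mul(40, D) (Function('u')(Q, D) = Mul(Mul(2, Pow(2, 2), Add(1, Pow(2, 2))), D) = Mul(Mul(2, 4, Add(1, 4)), D) = Mul(Mul(2, 4, 5), D) = Mul(40, D))
Add(Function('u')(-48, Function('I')(-4)), 517) = Add(Mul(40, Add(6, -4)), 517) = Add(Mul(40, 2), 517) = Add(80, 517) = 597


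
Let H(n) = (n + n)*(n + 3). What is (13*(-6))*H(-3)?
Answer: 0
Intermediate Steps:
H(n) = 2*n*(3 + n) (H(n) = (2*n)*(3 + n) = 2*n*(3 + n))
(13*(-6))*H(-3) = (13*(-6))*(2*(-3)*(3 - 3)) = -156*(-3)*0 = -78*0 = 0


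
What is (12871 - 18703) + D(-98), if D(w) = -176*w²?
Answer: -1696136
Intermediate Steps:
(12871 - 18703) + D(-98) = (12871 - 18703) - 176*(-98)² = -5832 - 176*9604 = -5832 - 1690304 = -1696136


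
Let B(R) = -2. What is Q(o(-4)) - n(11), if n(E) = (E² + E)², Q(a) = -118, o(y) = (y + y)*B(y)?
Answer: -17542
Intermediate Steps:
o(y) = -4*y (o(y) = (y + y)*(-2) = (2*y)*(-2) = -4*y)
n(E) = (E + E²)²
Q(o(-4)) - n(11) = -118 - 11²*(1 + 11)² = -118 - 121*12² = -118 - 121*144 = -118 - 1*17424 = -118 - 17424 = -17542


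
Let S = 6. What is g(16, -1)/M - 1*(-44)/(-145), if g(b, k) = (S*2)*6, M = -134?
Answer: -8168/9715 ≈ -0.84076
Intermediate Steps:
g(b, k) = 72 (g(b, k) = (6*2)*6 = 12*6 = 72)
g(16, -1)/M - 1*(-44)/(-145) = 72/(-134) - 1*(-44)/(-145) = 72*(-1/134) + 44*(-1/145) = -36/67 - 44/145 = -8168/9715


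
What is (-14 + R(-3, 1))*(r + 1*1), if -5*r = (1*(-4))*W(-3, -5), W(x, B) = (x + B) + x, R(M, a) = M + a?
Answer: 624/5 ≈ 124.80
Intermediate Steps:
W(x, B) = B + 2*x (W(x, B) = (B + x) + x = B + 2*x)
r = -44/5 (r = -1*(-4)*(-5 + 2*(-3))/5 = -(-4)*(-5 - 6)/5 = -(-4)*(-11)/5 = -1/5*44 = -44/5 ≈ -8.8000)
(-14 + R(-3, 1))*(r + 1*1) = (-14 + (-3 + 1))*(-44/5 + 1*1) = (-14 - 2)*(-44/5 + 1) = -16*(-39/5) = 624/5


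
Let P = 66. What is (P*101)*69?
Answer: 459954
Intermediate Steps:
(P*101)*69 = (66*101)*69 = 6666*69 = 459954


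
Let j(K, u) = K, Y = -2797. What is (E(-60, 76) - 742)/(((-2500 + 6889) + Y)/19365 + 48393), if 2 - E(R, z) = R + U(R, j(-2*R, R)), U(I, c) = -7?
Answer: -13032645/937132037 ≈ -0.013907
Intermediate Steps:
E(R, z) = 9 - R (E(R, z) = 2 - (R - 7) = 2 - (-7 + R) = 2 + (7 - R) = 9 - R)
(E(-60, 76) - 742)/(((-2500 + 6889) + Y)/19365 + 48393) = ((9 - 1*(-60)) - 742)/(((-2500 + 6889) - 2797)/19365 + 48393) = ((9 + 60) - 742)/((4389 - 2797)*(1/19365) + 48393) = (69 - 742)/(1592*(1/19365) + 48393) = -673/(1592/19365 + 48393) = -673/937132037/19365 = -673*19365/937132037 = -13032645/937132037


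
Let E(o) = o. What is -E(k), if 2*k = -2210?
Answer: 1105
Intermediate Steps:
k = -1105 (k = (1/2)*(-2210) = -1105)
-E(k) = -1*(-1105) = 1105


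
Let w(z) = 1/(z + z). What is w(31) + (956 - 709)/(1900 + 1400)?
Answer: 9307/102300 ≈ 0.090978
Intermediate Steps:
w(z) = 1/(2*z)
w(31) + (956 - 709)/(1900 + 1400) = (½)/31 + (956 - 709)/(1900 + 1400) = (½)*(1/31) + 247/3300 = 1/62 + 247*(1/3300) = 1/62 + 247/3300 = 9307/102300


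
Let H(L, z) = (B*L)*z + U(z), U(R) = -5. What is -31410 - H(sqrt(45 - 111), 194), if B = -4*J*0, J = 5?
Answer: -31405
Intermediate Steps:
B = 0 (B = -4*5*0 = -20*0 = 0)
H(L, z) = -5 (H(L, z) = (0*L)*z - 5 = 0*z - 5 = 0 - 5 = -5)
-31410 - H(sqrt(45 - 111), 194) = -31410 - 1*(-5) = -31410 + 5 = -31405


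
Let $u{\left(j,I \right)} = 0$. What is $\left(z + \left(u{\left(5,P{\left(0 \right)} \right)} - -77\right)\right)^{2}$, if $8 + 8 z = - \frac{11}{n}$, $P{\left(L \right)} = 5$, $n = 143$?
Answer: $\frac{62457409}{10816} \approx 5774.5$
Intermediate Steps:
$z = - \frac{105}{104}$ ($z = -1 + \frac{\left(-11\right) \frac{1}{143}}{8} = -1 + \frac{1}{8} \left(- \frac{1}{13}\right) = -1 - \frac{1}{104} = - \frac{105}{104} \approx -1.0096$)
$\left(z + \left(u{\left(5,P{\left(0 \right)} \right)} - -77\right)\right)^{2} = \left(- \frac{105}{104} + \left(0 - -77\right)\right)^{2} = \left(- \frac{105}{104} + \left(0 + 77\right)\right)^{2} = \left(- \frac{105}{104} + 77\right)^{2} = \left(\frac{7903}{104}\right)^{2} = \frac{62457409}{10816}$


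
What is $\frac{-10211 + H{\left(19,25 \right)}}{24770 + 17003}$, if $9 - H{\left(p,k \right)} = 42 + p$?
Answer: $- \frac{10263}{41773} \approx -0.24569$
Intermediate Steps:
$H{\left(p,k \right)} = -33 - p$ ($H{\left(p,k \right)} = 9 - \left(42 + p\right) = -33 - p$)
$\frac{-10211 + H{\left(19,25 \right)}}{24770 + 17003} = \frac{-10211 - 52}{24770 + 17003} = \frac{-10211 - 52}{41773} = \left(-10211 - 52\right) \frac{1}{41773} = \left(-10263\right) \frac{1}{41773} = - \frac{10263}{41773}$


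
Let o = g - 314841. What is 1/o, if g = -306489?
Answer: -1/621330 ≈ -1.6095e-6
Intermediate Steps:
o = -621330 (o = -306489 - 314841 = -621330)
1/o = 1/(-621330) = -1/621330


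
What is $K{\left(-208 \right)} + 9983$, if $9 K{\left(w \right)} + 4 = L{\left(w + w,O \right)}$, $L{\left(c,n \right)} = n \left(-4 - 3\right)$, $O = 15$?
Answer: $\frac{89738}{9} \approx 9970.9$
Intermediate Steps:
$L{\left(c,n \right)} = - 7 n$ ($L{\left(c,n \right)} = n \left(-7\right) = - 7 n$)
$K{\left(w \right)} = - \frac{109}{9}$ ($K{\left(w \right)} = - \frac{4}{9} + \frac{\left(-7\right) 15}{9} = - \frac{4}{9} + \frac{1}{9} \left(-105\right) = - \frac{4}{9} - \frac{35}{3} = - \frac{109}{9}$)
$K{\left(-208 \right)} + 9983 = - \frac{109}{9} + 9983 = \frac{89738}{9}$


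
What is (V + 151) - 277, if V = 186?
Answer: 60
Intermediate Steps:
(V + 151) - 277 = (186 + 151) - 277 = 337 - 277 = 60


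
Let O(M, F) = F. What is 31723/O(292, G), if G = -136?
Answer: -31723/136 ≈ -233.26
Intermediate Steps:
31723/O(292, G) = 31723/(-136) = 31723*(-1/136) = -31723/136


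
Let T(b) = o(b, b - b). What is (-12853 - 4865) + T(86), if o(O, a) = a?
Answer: -17718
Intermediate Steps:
T(b) = 0 (T(b) = b - b = 0)
(-12853 - 4865) + T(86) = (-12853 - 4865) + 0 = -17718 + 0 = -17718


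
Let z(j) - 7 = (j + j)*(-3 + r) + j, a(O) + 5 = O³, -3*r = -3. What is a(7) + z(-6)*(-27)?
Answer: -337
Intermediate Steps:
r = 1 (r = -⅓*(-3) = 1)
a(O) = -5 + O³
z(j) = 7 - 3*j (z(j) = 7 + ((j + j)*(-3 + 1) + j) = 7 + ((2*j)*(-2) + j) = 7 + (-4*j + j) = 7 - 3*j)
a(7) + z(-6)*(-27) = (-5 + 7³) + (7 - 3*(-6))*(-27) = (-5 + 343) + (7 + 18)*(-27) = 338 + 25*(-27) = 338 - 675 = -337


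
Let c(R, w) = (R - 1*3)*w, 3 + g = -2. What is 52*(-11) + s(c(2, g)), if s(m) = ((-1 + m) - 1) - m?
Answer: -574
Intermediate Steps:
g = -5 (g = -3 - 2 = -5)
c(R, w) = w*(-3 + R) (c(R, w) = (R - 3)*w = (-3 + R)*w = w*(-3 + R))
s(m) = -2 (s(m) = (-2 + m) - m = -2)
52*(-11) + s(c(2, g)) = 52*(-11) - 2 = -572 - 2 = -574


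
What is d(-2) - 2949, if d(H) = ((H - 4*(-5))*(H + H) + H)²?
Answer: 2527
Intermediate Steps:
d(H) = (H + 2*H*(20 + H))² (d(H) = ((H + 20)*(2*H) + H)² = ((20 + H)*(2*H) + H)² = (2*H*(20 + H) + H)² = (H + 2*H*(20 + H))²)
d(-2) - 2949 = (-2)²*(41 + 2*(-2))² - 2949 = 4*(41 - 4)² - 2949 = 4*37² - 2949 = 4*1369 - 2949 = 5476 - 2949 = 2527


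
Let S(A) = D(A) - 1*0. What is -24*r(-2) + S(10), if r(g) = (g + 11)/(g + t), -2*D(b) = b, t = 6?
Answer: -59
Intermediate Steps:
D(b) = -b/2
S(A) = -A/2 (S(A) = -A/2 - 1*0 = -A/2 + 0 = -A/2)
r(g) = (11 + g)/(6 + g) (r(g) = (g + 11)/(g + 6) = (11 + g)/(6 + g))
-24*r(-2) + S(10) = -24*(11 - 2)/(6 - 2) - ½*10 = -24*9/4 - 5 = -54 - 5 = -59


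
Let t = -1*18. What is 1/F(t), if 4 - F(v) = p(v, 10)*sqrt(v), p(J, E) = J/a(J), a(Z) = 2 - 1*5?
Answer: 1/166 + 9*I*sqrt(2)/332 ≈ 0.0060241 + 0.038337*I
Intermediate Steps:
a(Z) = -3 (a(Z) = 2 - 5 = -3)
p(J, E) = -J/3 (p(J, E) = J/(-3) = J*(-1/3) = -J/3)
t = -18
F(v) = 4 + v**(3/2)/3 (F(v) = 4 - (-v/3)*sqrt(v) = 4 - (-1)*v**(3/2)/3 = 4 + v**(3/2)/3)
1/F(t) = 1/(4 + (-18)**(3/2)/3) = 1/(4 + (-54*I*sqrt(2))/3) = 1/(4 - 18*I*sqrt(2))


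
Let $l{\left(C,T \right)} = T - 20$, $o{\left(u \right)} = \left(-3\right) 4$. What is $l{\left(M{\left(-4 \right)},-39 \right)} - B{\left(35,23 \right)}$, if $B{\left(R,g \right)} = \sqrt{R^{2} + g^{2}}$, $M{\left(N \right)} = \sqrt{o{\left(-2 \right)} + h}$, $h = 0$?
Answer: $-59 - \sqrt{1754} \approx -100.88$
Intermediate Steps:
$o{\left(u \right)} = -12$
$M{\left(N \right)} = 2 i \sqrt{3}$ ($M{\left(N \right)} = \sqrt{-12 + 0} = \sqrt{-12} = 2 i \sqrt{3}$)
$l{\left(C,T \right)} = -20 + T$ ($l{\left(C,T \right)} = T - 20 = -20 + T$)
$l{\left(M{\left(-4 \right)},-39 \right)} - B{\left(35,23 \right)} = \left(-20 - 39\right) - \sqrt{35^{2} + 23^{2}} = -59 - \sqrt{1225 + 529} = -59 - \sqrt{1754}$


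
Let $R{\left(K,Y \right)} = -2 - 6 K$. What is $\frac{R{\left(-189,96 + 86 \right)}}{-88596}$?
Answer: $- \frac{283}{22149} \approx -0.012777$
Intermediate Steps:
$\frac{R{\left(-189,96 + 86 \right)}}{-88596} = \frac{-2 - -1134}{-88596} = \left(-2 + 1134\right) \left(- \frac{1}{88596}\right) = 1132 \left(- \frac{1}{88596}\right) = - \frac{283}{22149}$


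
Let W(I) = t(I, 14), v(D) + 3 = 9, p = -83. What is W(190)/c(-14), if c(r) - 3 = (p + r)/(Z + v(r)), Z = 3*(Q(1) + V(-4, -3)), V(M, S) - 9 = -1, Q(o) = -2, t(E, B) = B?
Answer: -336/25 ≈ -13.440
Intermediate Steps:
v(D) = 6 (v(D) = -3 + 9 = 6)
V(M, S) = 8 (V(M, S) = 9 - 1 = 8)
W(I) = 14
Z = 18 (Z = 3*(-2 + 8) = 3*6 = 18)
c(r) = -11/24 + r/24 (c(r) = 3 + (-83 + r)/(18 + 6) = 3 + (-83 + r)/24 = 3 + (-83 + r)*(1/24) = 3 + (-83/24 + r/24) = -11/24 + r/24)
W(190)/c(-14) = 14/(-11/24 + (1/24)*(-14)) = 14/(-11/24 - 7/12) = 14/(-25/24) = 14*(-24/25) = -336/25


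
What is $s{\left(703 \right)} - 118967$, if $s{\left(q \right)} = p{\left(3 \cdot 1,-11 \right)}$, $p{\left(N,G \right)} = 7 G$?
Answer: $-119044$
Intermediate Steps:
$s{\left(q \right)} = -77$ ($s{\left(q \right)} = 7 \left(-11\right) = -77$)
$s{\left(703 \right)} - 118967 = -77 - 118967 = -119044$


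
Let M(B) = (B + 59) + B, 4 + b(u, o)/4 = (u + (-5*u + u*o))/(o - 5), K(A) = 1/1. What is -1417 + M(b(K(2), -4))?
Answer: -12446/9 ≈ -1382.9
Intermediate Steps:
K(A) = 1
b(u, o) = -16 + 4*(-4*u + o*u)/(-5 + o) (b(u, o) = -16 + 4*((u + (-5*u + u*o))/(o - 5)) = -16 + 4*((u + (-5*u + o*u))/(-5 + o)) = -16 + 4*((-4*u + o*u)/(-5 + o)) = -16 + 4*(-4*u + o*u)/(-5 + o))
M(B) = 59 + 2*B (M(B) = (59 + B) + B = 59 + 2*B)
-1417 + M(b(K(2), -4)) = -1417 + (59 + 2*(4*(20 - 4*(-4) - 4*1 - 4*1)/(-5 - 4))) = -1417 + (59 + 2*(4*(20 + 16 - 4 - 4)/(-9))) = -1417 + (59 + 2*(4*(-⅑)*28)) = -1417 + (59 + 2*(-112/9)) = -1417 + (59 - 224/9) = -1417 + 307/9 = -12446/9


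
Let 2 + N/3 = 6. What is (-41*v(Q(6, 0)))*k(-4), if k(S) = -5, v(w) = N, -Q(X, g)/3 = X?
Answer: 2460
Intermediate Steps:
N = 12 (N = -6 + 3*6 = -6 + 18 = 12)
Q(X, g) = -3*X
v(w) = 12
(-41*v(Q(6, 0)))*k(-4) = -41*12*(-5) = -492*(-5) = 2460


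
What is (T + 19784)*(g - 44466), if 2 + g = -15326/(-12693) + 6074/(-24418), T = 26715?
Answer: -320424872985192277/154968837 ≈ -2.0677e+9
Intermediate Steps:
g = -161371181/154968837 (g = -2 + (-15326/(-12693) + 6074/(-24418)) = -2 + (-15326*(-1/12693) + 6074*(-1/24418)) = -2 + (15326/12693 - 3037/12209) = -2 + 148566493/154968837 = -161371181/154968837 ≈ -1.0413)
(T + 19784)*(g - 44466) = (26715 + 19784)*(-161371181/154968837 - 44466) = 46499*(-6891005677223/154968837) = -320424872985192277/154968837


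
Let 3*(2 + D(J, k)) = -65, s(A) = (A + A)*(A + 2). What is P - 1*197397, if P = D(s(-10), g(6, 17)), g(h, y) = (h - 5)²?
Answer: -592262/3 ≈ -1.9742e+5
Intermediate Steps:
g(h, y) = (-5 + h)²
s(A) = 2*A*(2 + A) (s(A) = (2*A)*(2 + A) = 2*A*(2 + A))
D(J, k) = -71/3 (D(J, k) = -2 + (⅓)*(-65) = -2 - 65/3 = -71/3)
P = -71/3 ≈ -23.667
P - 1*197397 = -71/3 - 1*197397 = -71/3 - 197397 = -592262/3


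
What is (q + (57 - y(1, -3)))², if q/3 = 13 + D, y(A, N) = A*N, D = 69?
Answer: 93636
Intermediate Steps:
q = 246 (q = 3*(13 + 69) = 3*82 = 246)
(q + (57 - y(1, -3)))² = (246 + (57 - (-3)))² = (246 + (57 - 1*(-3)))² = (246 + (57 + 3))² = (246 + 60)² = 306² = 93636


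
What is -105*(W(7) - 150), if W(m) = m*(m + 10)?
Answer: 3255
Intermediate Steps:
W(m) = m*(10 + m)
-105*(W(7) - 150) = -105*(7*(10 + 7) - 150) = -105*(7*17 - 150) = -105*(119 - 150) = -105*(-31) = 3255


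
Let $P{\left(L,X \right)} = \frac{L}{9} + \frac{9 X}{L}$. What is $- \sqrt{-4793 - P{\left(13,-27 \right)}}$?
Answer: $- \frac{i \sqrt{7263919}}{39} \approx - 69.107 i$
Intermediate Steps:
$P{\left(L,X \right)} = \frac{L}{9} + \frac{9 X}{L}$ ($P{\left(L,X \right)} = L \frac{1}{9} + \frac{9 X}{L} = \frac{L}{9} + \frac{9 X}{L}$)
$- \sqrt{-4793 - P{\left(13,-27 \right)}} = - \sqrt{-4793 - \left(\frac{1}{9} \cdot 13 + 9 \left(-27\right) \frac{1}{13}\right)} = - \sqrt{-4793 - \left(\frac{13}{9} + 9 \left(-27\right) \frac{1}{13}\right)} = - \sqrt{-4793 - \left(\frac{13}{9} - \frac{243}{13}\right)} = - \sqrt{-4793 - - \frac{2018}{117}} = - \sqrt{-4793 + \frac{2018}{117}} = - \sqrt{- \frac{558763}{117}} = - \frac{i \sqrt{7263919}}{39}$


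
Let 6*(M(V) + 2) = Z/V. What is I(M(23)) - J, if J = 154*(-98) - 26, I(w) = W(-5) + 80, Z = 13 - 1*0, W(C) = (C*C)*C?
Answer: 15073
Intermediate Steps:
W(C) = C**3 (W(C) = C**2*C = C**3)
Z = 13 (Z = 13 + 0 = 13)
M(V) = -2 + 13/(6*V) (M(V) = -2 + (13/V)/6 = -2 + 13/(6*V))
I(w) = -45 (I(w) = (-5)**3 + 80 = -125 + 80 = -45)
J = -15118 (J = -15092 - 26 = -15118)
I(M(23)) - J = -45 - 1*(-15118) = -45 + 15118 = 15073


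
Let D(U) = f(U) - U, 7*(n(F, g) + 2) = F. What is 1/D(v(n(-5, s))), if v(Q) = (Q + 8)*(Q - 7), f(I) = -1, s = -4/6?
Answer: 49/2467 ≈ 0.019862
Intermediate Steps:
s = -⅔ (s = -4*⅙ = -⅔ ≈ -0.66667)
n(F, g) = -2 + F/7
v(Q) = (-7 + Q)*(8 + Q) (v(Q) = (8 + Q)*(-7 + Q) = (-7 + Q)*(8 + Q))
D(U) = -1 - U
1/D(v(n(-5, s))) = 1/(-1 - (-56 + (-2 + (⅐)*(-5)) + (-2 + (⅐)*(-5))²)) = 1/(-1 - (-56 + (-2 - 5/7) + (-2 - 5/7)²)) = 1/(-1 - (-56 - 19/7 + (-19/7)²)) = 1/(-1 - (-56 - 19/7 + 361/49)) = 1/(-1 - 1*(-2516/49)) = 1/(-1 + 2516/49) = 1/(2467/49) = 49/2467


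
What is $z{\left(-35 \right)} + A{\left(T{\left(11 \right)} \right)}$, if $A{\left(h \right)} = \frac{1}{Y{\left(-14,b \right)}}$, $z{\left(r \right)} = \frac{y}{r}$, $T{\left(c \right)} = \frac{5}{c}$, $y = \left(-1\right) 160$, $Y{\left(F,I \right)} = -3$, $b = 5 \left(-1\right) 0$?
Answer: $\frac{89}{21} \approx 4.2381$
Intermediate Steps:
$b = 0$ ($b = \left(-5\right) 0 = 0$)
$y = -160$
$z{\left(r \right)} = - \frac{160}{r}$
$A{\left(h \right)} = - \frac{1}{3}$ ($A{\left(h \right)} = \frac{1}{-3} = - \frac{1}{3}$)
$z{\left(-35 \right)} + A{\left(T{\left(11 \right)} \right)} = - \frac{160}{-35} - \frac{1}{3} = \left(-160\right) \left(- \frac{1}{35}\right) - \frac{1}{3} = \frac{32}{7} - \frac{1}{3} = \frac{89}{21}$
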